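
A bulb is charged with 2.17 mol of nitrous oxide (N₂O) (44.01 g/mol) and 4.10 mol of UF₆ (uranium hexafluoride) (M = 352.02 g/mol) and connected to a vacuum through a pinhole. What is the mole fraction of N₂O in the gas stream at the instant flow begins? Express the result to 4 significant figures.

Effusion rate of each component ∝ n_i/√M_i (partial pressure × 1/√M).
x_N₂O(eff) = (n_N₂O/√M_N₂O) / (n_N₂O/√M_N₂O + n_UF₆/√M_UF₆)
= (2.17/√44.01) / (2.17/√44.01 + 4.10/√352.02) = 0.3271/(0.3271 + 0.2185) = 0.5995.

0.5995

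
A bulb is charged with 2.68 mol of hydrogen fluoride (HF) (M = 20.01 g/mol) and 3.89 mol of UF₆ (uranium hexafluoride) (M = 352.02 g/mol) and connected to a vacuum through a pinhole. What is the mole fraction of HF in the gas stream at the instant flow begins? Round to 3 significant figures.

0.743

The effusion rate of species i is ∝ p_i/√M_i ∝ n_i/√M_i.
So x_HF in the escaping gas = (n_HF/√M_HF) / Σ(n_i/√M_i)
= (2.68/√20.01) / (2.68/√20.01 + 3.89/√352.02) = 0.5991/(0.5991 + 0.2073) = 0.743.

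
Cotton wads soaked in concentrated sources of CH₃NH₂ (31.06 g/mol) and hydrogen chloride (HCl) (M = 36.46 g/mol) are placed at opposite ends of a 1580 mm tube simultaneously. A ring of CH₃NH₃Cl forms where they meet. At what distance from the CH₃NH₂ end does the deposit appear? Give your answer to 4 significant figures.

821.6 mm

Distances travelled in equal time are proportional to diffusion rates, so d_CH₃NH₂/d_HCl = √(M_HCl/M_CH₃NH₂) = √(36.46/31.06) = 1.083.
With d_CH₃NH₂ + d_HCl = 1580 mm, d_HCl = 1580/(1 + 1.083) = 758.4 mm.
d_CH₃NH₂ = 1580 − 758.4 = 821.6 mm.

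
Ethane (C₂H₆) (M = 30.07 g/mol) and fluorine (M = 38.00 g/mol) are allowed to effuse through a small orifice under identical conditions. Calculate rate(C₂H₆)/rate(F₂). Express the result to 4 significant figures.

Since effusion rate ∝ 1/√M, rate_C₂H₆/rate_F₂ = √(M_F₂/M_C₂H₆) = √(38.00/30.07) = √1.264 = 1.124.

1.124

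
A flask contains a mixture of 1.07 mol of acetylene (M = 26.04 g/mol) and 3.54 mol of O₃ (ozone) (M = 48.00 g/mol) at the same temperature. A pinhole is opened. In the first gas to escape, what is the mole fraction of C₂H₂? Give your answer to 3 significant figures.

Rate_i ∝ x_i/√M_i (Graham's law weighted by mole fraction), so the effusate composition follows n_i/√M_i.
Mole fraction of C₂H₂ in the effusate = (n_C₂H₂/√M_C₂H₂) / (n_C₂H₂/√M_C₂H₂ + n_O₃/√M_O₃)
= (1.07/√26.04) / (1.07/√26.04 + 3.54/√48.00) = 0.2097/(0.2097 + 0.5110) = 0.291.

0.291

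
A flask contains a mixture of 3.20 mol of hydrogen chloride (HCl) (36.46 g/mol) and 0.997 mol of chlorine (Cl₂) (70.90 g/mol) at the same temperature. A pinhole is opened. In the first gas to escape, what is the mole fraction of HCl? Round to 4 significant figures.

0.8174

The effusion rate of species i is ∝ p_i/√M_i ∝ n_i/√M_i.
So x_HCl in the escaping gas = (n_HCl/√M_HCl) / Σ(n_i/√M_i)
= (3.20/√36.46) / (3.20/√36.46 + 0.997/√70.90) = 0.5300/(0.5300 + 0.1184) = 0.8174.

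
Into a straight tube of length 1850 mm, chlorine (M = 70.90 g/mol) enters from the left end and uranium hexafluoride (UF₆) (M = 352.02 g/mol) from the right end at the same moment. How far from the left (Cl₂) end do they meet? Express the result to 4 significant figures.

1277 mm

Graham's law gives d_Cl₂/d_UF₆ = rate_Cl₂/rate_UF₆ = √(M_UF₆/M_Cl₂) = √(352.02/70.90) = 2.228.
With d_Cl₂ + d_UF₆ = 1850 mm, d_UF₆ = 1850/(1 + 2.228) = 573.1 mm.
d_Cl₂ = 1850 − 573.1 = 1277 mm.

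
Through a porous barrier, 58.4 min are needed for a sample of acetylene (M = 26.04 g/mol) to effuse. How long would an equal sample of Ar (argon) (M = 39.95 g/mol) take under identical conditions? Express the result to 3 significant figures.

72.3 min

Since effusion rate ∝ 1/√M, t_Ar/t_C₂H₂ = √(M_Ar/M_C₂H₂) = √(39.95/26.04) = √1.534 = 1.239.
So the time for Ar is 58.4 × 1.239 = 72.3 min.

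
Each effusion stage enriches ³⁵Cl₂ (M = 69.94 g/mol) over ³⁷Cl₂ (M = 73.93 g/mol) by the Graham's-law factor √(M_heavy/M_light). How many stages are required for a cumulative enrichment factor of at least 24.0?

115

Single-stage factor α = √(73.93/69.94), so ln α = ½ ln(1.05705) = 0.02774.
Need α^N ≥ 24.0 ⇒ N ≥ ln(24.0) / ln α = 3.178 / 0.02774 = 114.56.
So at least 115 stages are needed.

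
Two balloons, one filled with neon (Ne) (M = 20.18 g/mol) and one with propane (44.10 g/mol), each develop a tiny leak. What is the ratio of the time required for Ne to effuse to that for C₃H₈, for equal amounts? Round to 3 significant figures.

From Graham's law, t_Ne/t_C₃H₈ = √(M_Ne/M_C₃H₈) = √(20.18/44.10) = √0.4576 = 0.676.

0.676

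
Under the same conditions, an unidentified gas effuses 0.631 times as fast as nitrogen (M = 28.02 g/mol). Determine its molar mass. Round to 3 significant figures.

Using Graham's law: rate_X/rate_N₂ = √(M_N₂/M_X).
0.631 = √(28.02/M_X)
M_X = 28.02 / 0.631² = 28.02 / 0.3982 = 70.4 g/mol

70.4 g/mol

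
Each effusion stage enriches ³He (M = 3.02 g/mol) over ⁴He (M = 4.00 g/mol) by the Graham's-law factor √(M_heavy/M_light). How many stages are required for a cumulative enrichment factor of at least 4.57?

Per stage α = (4.00/3.02)^(1/2) = 1.32450^0.5, giving ln α = 0.1405.
Need α^N ≥ 4.57 ⇒ N ≥ ln(4.57) / ln α = 1.520 / 0.1405 = 10.81.
So at least 11 stages are needed.

11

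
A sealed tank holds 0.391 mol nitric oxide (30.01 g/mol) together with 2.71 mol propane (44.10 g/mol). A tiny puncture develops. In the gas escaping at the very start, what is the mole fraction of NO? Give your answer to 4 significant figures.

0.1489

Effusion rate of each component ∝ n_i/√M_i (partial pressure × 1/√M).
x_NO(eff) = (n_NO/√M_NO) / (n_NO/√M_NO + n_C₃H₈/√M_C₃H₈)
= (0.391/√30.01) / (0.391/√30.01 + 2.71/√44.10) = 0.07137/(0.07137 + 0.4081) = 0.1489.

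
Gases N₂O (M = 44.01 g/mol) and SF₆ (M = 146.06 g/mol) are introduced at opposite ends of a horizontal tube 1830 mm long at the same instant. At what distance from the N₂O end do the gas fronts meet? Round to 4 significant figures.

Graham's law gives d_N₂O/d_SF₆ = rate_N₂O/rate_SF₆ = √(M_SF₆/M_N₂O) = √(146.06/44.01) = 1.822.
With d_N₂O + d_SF₆ = 1830 mm, d_SF₆ = 1830/(1 + 1.822) = 648.5 mm.
d_N₂O = 1830 − 648.5 = 1181 mm.

1181 mm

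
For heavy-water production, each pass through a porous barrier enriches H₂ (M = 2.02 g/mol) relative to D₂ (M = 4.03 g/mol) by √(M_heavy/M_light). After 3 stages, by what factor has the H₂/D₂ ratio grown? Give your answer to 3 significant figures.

The single-stage factor is √(M_heavy/M_light), so 3 stages give [√(4.03/2.02)]^3 = (4.03/2.02)^(3/2).
= 1.99505^(3/2) = 2.82.

2.82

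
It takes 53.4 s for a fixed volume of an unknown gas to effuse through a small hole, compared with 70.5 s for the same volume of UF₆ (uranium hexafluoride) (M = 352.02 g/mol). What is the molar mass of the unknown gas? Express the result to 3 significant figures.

202 g/mol

By Graham's law, t_X/t_UF₆ = √(M_X/M_UF₆).
53.4/70.5 = 0.7574 = √(M_X/352.02)
M_X = 352.02 × 0.7574² = 352.02 × 0.5737 = 202 g/mol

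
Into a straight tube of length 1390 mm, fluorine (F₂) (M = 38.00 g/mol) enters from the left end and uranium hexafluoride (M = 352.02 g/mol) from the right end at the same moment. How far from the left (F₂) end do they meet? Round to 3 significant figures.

1050 mm

Distances travelled in equal time are proportional to diffusion rates, so d_F₂/d_UF₆ = √(M_UF₆/M_F₂) = √(352.02/38.00) = 3.044.
With d_F₂ + d_UF₆ = 1390 mm, d_UF₆ = 1390/(1 + 3.044) = 343.8 mm.
d_F₂ = 1390 − 343.8 = 1050 mm.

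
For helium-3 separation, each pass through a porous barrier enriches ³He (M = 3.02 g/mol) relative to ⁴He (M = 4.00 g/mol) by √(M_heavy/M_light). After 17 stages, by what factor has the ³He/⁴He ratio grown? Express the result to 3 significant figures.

10.9

Each stage multiplies the ratio by α = √(4.00/3.02), so after 17 stages the overall factor is α^17 = (4.00/3.02)^(17/2).
= 1.32450^(17/2) = 10.9.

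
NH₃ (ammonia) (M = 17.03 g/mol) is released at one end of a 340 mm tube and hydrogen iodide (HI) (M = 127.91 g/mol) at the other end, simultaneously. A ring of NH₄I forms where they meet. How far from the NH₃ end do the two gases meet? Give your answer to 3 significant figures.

The fronts meet when d_NH₃ + d_HI = L with d_NH₃/d_HI = √(M_HI/M_NH₃) (Graham's law). Here √(M_HI/M_NH₃) = √(127.91/17.03) = 2.741.
With d_NH₃ + d_HI = 340 mm, d_HI = 340/(1 + 2.741) = 90.89 mm.
d_NH₃ = 340 − 90.89 = 249 mm.

249 mm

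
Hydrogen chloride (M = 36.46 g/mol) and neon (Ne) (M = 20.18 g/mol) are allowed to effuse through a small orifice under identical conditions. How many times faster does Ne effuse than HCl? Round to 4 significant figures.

Graham's law gives rate_Ne/rate_HCl = √(M_HCl/M_Ne) = √(36.46/20.18) = √1.807 = 1.344.

1.344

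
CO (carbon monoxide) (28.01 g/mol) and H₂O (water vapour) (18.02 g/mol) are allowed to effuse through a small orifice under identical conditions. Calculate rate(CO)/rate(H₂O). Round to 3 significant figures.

0.802

Using Graham's law: rate_CO/rate_H₂O = √(M_H₂O/M_CO) = √(18.02/28.01) = √0.6433 = 0.802.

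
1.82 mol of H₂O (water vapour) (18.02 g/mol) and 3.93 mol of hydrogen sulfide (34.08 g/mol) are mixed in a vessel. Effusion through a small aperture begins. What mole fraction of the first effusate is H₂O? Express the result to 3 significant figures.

The effusion rate of species i is ∝ p_i/√M_i ∝ n_i/√M_i.
x_H₂O(eff) = (n_H₂O/√M_H₂O) / (n_H₂O/√M_H₂O + n_H₂S/√M_H₂S)
= (1.82/√18.02) / (1.82/√18.02 + 3.93/√34.08) = 0.4287/(0.4287 + 0.6732) = 0.389.

0.389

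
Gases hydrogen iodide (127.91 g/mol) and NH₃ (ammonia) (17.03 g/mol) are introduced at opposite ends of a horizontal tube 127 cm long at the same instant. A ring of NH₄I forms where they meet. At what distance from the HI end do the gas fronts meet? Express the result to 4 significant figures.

33.95 cm

Distances travelled in equal time are proportional to diffusion rates, so d_HI/d_NH₃ = √(M_NH₃/M_HI) = √(17.03/127.91) = 0.3649.
With d_HI + d_NH₃ = 127 cm, d_NH₃ = 127/(1 + 0.3649) = 93.05 cm.
d_HI = 127 − 93.05 = 33.95 cm.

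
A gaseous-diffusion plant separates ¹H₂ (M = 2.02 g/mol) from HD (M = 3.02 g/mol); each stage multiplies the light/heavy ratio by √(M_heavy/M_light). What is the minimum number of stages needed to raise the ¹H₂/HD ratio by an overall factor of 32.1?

18

Single-stage factor α = √(3.02/2.02), so ln α = ½ ln(1.49505) = 0.2011.
Need α^N ≥ 32.1 ⇒ N ≥ ln(32.1) / ln α = 3.469 / 0.2011 = 17.25.
Rounding up, N = 18 stages.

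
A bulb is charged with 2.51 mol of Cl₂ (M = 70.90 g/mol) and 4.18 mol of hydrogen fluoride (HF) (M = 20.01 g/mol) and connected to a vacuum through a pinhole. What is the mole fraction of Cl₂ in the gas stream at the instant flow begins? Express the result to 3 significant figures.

0.242

Effusion rate of each component ∝ n_i/√M_i (partial pressure × 1/√M).
Mole fraction of Cl₂ in the effusate = (n_Cl₂/√M_Cl₂) / (n_Cl₂/√M_Cl₂ + n_HF/√M_HF)
= (2.51/√70.90) / (2.51/√70.90 + 4.18/√20.01) = 0.2981/(0.2981 + 0.9344) = 0.242.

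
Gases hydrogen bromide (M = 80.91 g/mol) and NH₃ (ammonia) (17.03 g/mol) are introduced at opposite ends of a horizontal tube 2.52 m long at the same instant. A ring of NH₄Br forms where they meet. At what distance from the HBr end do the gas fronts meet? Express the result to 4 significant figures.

0.7925 m

The fronts meet when d_HBr + d_NH₃ = L with d_HBr/d_NH₃ = √(M_NH₃/M_HBr) (Graham's law). Here √(M_NH₃/M_HBr) = √(17.03/80.91) = 0.4588.
With d_HBr + d_NH₃ = 2.52 m, d_NH₃ = 2.52/(1 + 0.4588) = 1.727 m.
d_HBr = 2.52 − 1.727 = 0.7925 m.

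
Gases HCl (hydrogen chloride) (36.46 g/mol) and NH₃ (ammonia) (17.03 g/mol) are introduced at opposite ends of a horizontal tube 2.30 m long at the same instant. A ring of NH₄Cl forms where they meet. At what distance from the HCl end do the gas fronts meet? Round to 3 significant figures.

In equal time, each gas travels a distance ∝ its rate ∝ 1/√M, so d_HCl/d_NH₃ = √(M_NH₃/M_HCl) = √(17.03/36.46) = 0.6834.
With d_HCl + d_NH₃ = 2.30 m, d_NH₃ = 2.30/(1 + 0.6834) = 1.366 m.
d_HCl = 2.30 − 1.366 = 0.934 m.

0.934 m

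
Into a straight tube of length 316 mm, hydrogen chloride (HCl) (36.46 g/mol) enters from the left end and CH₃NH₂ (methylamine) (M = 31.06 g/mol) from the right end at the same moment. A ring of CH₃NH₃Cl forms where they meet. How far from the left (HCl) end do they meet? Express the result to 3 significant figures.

152 mm

Distances travelled in equal time are proportional to diffusion rates, so d_HCl/d_CH₃NH₂ = √(M_CH₃NH₂/M_HCl) = √(31.06/36.46) = 0.9230.
With d_HCl + d_CH₃NH₂ = 316 mm, d_CH₃NH₂ = 316/(1 + 0.9230) = 164.3 mm.
d_HCl = 316 − 164.3 = 152 mm.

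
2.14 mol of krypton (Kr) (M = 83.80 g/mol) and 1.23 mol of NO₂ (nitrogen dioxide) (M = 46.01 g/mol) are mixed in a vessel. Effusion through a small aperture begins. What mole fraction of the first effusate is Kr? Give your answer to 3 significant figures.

0.563

Effusion rate of each component ∝ n_i/√M_i (partial pressure × 1/√M).
Mole fraction of Kr in the effusate = (n_Kr/√M_Kr) / (n_Kr/√M_Kr + n_NO₂/√M_NO₂)
= (2.14/√83.80) / (2.14/√83.80 + 1.23/√46.01) = 0.2338/(0.2338 + 0.1813) = 0.563.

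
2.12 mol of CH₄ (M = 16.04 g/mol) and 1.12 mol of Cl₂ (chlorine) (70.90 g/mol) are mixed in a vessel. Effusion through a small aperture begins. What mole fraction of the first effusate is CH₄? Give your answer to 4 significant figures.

0.7992

Each component's effusion rate ∝ (its partial pressure)·(1/√M) ∝ n_i/√M_i.
So x_CH₄ in the escaping gas = (n_CH₄/√M_CH₄) / Σ(n_i/√M_i)
= (2.12/√16.04) / (2.12/√16.04 + 1.12/√70.90) = 0.5293/(0.5293 + 0.1330) = 0.7992.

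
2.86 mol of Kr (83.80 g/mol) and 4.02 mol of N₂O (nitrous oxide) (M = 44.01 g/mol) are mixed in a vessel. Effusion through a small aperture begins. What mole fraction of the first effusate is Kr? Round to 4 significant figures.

The effusion rate of species i is ∝ p_i/√M_i ∝ n_i/√M_i.
So x_Kr in the escaping gas = (n_Kr/√M_Kr) / Σ(n_i/√M_i)
= (2.86/√83.80) / (2.86/√83.80 + 4.02/√44.01) = 0.3124/(0.3124 + 0.6060) = 0.3402.

0.3402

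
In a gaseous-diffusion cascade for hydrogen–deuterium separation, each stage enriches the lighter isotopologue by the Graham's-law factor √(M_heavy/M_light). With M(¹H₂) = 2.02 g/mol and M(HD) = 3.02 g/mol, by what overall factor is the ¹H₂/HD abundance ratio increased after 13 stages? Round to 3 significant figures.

After 13 stages the ratio has grown by (√(3.02/2.02))^13 = (3.02/2.02)^(13/2).
= 1.49505^(13/2) = 13.7.

13.7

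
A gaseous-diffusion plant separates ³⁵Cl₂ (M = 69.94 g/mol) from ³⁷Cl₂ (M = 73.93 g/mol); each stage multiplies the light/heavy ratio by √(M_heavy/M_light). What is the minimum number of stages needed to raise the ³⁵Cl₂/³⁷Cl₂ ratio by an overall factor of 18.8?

106

Per stage α = (73.93/69.94)^(1/2) = 1.05705^0.5, giving ln α = 0.02774.
Need α^N ≥ 18.8 ⇒ N ≥ ln(18.8) / ln α = 2.934 / 0.02774 = 105.76.
Rounding up, N = 106 stages.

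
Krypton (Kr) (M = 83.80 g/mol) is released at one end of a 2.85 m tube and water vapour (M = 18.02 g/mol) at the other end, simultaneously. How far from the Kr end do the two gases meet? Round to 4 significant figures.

Graham's law gives d_Kr/d_H₂O = rate_Kr/rate_H₂O = √(M_H₂O/M_Kr) = √(18.02/83.80) = 0.4637.
With d_Kr + d_H₂O = 2.85 m, d_H₂O = 2.85/(1 + 0.4637) = 1.947 m.
d_Kr = 2.85 − 1.947 = 0.9029 m.

0.9029 m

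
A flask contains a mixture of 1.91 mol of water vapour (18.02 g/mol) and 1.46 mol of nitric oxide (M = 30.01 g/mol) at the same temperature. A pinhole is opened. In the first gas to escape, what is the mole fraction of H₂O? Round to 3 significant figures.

Rate_i ∝ x_i/√M_i (Graham's law weighted by mole fraction), so the effusate composition follows n_i/√M_i.
So x_H₂O in the escaping gas = (n_H₂O/√M_H₂O) / Σ(n_i/√M_i)
= (1.91/√18.02) / (1.91/√18.02 + 1.46/√30.01) = 0.4499/(0.4499 + 0.2665) = 0.628.

0.628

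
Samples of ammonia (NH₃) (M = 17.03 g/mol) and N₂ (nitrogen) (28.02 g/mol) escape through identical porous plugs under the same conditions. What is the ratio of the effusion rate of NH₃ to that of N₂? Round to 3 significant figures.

1.28

From Graham's law, rate_NH₃/rate_N₂ = √(M_N₂/M_NH₃) = √(28.02/17.03) = √1.645 = 1.28.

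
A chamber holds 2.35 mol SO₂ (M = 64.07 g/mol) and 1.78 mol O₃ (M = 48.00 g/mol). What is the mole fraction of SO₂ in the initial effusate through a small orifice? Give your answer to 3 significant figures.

0.533

The effusion rate of species i is ∝ p_i/√M_i ∝ n_i/√M_i.
So x_SO₂ in the escaping gas = (n_SO₂/√M_SO₂) / Σ(n_i/√M_i)
= (2.35/√64.07) / (2.35/√64.07 + 1.78/√48.00) = 0.2936/(0.2936 + 0.2569) = 0.533.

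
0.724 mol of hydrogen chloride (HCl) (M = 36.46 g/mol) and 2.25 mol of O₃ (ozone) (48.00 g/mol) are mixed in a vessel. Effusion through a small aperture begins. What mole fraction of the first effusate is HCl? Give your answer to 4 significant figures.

Effusion rate of each component ∝ n_i/√M_i (partial pressure × 1/√M).
Mole fraction of HCl in the effusate = (n_HCl/√M_HCl) / (n_HCl/√M_HCl + n_O₃/√M_O₃)
= (0.724/√36.46) / (0.724/√36.46 + 2.25/√48.00) = 0.1199/(0.1199 + 0.3248) = 0.2696.

0.2696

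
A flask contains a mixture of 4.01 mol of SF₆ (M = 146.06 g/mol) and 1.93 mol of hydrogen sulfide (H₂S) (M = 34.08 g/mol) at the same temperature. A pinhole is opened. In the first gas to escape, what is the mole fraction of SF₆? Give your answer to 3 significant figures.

0.501

Each component's effusion rate ∝ (its partial pressure)·(1/√M) ∝ n_i/√M_i.
Mole fraction of SF₆ in the effusate = (n_SF₆/√M_SF₆) / (n_SF₆/√M_SF₆ + n_H₂S/√M_H₂S)
= (4.01/√146.06) / (4.01/√146.06 + 1.93/√34.08) = 0.3318/(0.3318 + 0.3306) = 0.501.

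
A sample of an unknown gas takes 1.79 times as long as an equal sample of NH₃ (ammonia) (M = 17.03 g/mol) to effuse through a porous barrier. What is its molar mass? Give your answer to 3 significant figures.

54.6 g/mol

Using Graham's law: t_X/t_NH₃ = √(M_X/M_NH₃).
1.79 = √(M_X/17.03)
M_X = 17.03 × 1.79² = 17.03 × 3.204 = 54.6 g/mol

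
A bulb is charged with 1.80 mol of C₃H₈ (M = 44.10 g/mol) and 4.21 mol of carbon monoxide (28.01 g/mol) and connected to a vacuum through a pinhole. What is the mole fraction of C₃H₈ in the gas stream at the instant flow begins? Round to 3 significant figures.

Effusion rate of each component ∝ n_i/√M_i (partial pressure × 1/√M).
Mole fraction of C₃H₈ in the effusate = (n_C₃H₈/√M_C₃H₈) / (n_C₃H₈/√M_C₃H₈ + n_CO/√M_CO)
= (1.80/√44.10) / (1.80/√44.10 + 4.21/√28.01) = 0.2711/(0.2711 + 0.7955) = 0.254.

0.254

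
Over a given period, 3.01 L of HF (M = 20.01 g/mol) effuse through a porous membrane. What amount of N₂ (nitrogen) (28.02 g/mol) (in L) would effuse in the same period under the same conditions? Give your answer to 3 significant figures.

2.54 L

From Graham's law, rate_N₂/rate_HF = √(M_HF/M_N₂) = √(20.01/28.02) = √0.7141 = 0.8451.
So the volume for N₂ is 3.01 × 0.8451 = 2.54 L.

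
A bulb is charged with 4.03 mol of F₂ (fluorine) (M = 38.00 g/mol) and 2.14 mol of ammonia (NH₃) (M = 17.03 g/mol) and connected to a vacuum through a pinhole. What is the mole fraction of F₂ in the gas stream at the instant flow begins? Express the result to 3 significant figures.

The effusion rate of species i is ∝ p_i/√M_i ∝ n_i/√M_i.
x_F₂(eff) = (n_F₂/√M_F₂) / (n_F₂/√M_F₂ + n_NH₃/√M_NH₃)
= (4.03/√38.00) / (4.03/√38.00 + 2.14/√17.03) = 0.6538/(0.6538 + 0.5186) = 0.558.

0.558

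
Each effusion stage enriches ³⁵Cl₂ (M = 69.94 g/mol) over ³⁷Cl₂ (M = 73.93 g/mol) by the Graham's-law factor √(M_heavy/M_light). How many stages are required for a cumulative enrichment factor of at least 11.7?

89

Per stage α = (73.93/69.94)^(1/2) = 1.05705^0.5, giving ln α = 0.02774.
Need α^N ≥ 11.7 ⇒ N ≥ ln(11.7) / ln α = 2.460 / 0.02774 = 88.66.
So at least 89 stages are needed.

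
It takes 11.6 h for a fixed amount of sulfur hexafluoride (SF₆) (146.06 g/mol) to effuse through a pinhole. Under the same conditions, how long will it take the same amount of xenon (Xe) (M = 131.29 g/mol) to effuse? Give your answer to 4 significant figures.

11.00 h

Graham's law gives t_Xe/t_SF₆ = √(M_Xe/M_SF₆) = √(131.29/146.06) = √0.8989 = 0.9481.
So the time for Xe is 11.6 × 0.9481 = 11.00 h.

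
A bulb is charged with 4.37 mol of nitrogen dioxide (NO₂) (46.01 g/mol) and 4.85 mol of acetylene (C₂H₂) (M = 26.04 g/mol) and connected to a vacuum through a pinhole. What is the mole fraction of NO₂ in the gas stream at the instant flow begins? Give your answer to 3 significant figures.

Effusion rate of each component ∝ n_i/√M_i (partial pressure × 1/√M).
x_NO₂(eff) = (n_NO₂/√M_NO₂) / (n_NO₂/√M_NO₂ + n_C₂H₂/√M_C₂H₂)
= (4.37/√46.01) / (4.37/√46.01 + 4.85/√26.04) = 0.6443/(0.6443 + 0.9504) = 0.404.

0.404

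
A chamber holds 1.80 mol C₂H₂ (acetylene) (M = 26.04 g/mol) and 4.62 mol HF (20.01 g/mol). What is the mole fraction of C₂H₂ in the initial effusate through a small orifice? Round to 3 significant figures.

Each component's effusion rate ∝ (its partial pressure)·(1/√M) ∝ n_i/√M_i.
So x_C₂H₂ in the escaping gas = (n_C₂H₂/√M_C₂H₂) / Σ(n_i/√M_i)
= (1.80/√26.04) / (1.80/√26.04 + 4.62/√20.01) = 0.3527/(0.3527 + 1.033) = 0.255.

0.255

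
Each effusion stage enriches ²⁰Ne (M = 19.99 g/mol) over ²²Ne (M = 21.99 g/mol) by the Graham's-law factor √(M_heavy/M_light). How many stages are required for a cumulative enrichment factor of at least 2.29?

Single-stage factor α = √(21.99/19.99), so ln α = ½ ln(1.10005) = 0.04768.
Need α^N ≥ 2.29 ⇒ N ≥ ln(2.29) / ln α = 0.8286 / 0.04768 = 17.38.
Rounding up, N = 18 stages.

18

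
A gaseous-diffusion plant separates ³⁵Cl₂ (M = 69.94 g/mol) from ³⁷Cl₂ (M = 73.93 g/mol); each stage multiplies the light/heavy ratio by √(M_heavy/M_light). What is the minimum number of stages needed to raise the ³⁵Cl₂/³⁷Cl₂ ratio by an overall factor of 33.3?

With α = √(73.93/69.94) per stage, ln α = ½ ln(1.05705) = 0.02774.
Need α^N ≥ 33.3 ⇒ N ≥ ln(33.3) / ln α = 3.506 / 0.02774 = 126.37.
Rounding up, N = 127 stages.

127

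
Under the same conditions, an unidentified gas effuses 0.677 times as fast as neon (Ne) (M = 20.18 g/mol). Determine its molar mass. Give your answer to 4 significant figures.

By Graham's law, rate_X/rate_Ne = √(M_Ne/M_X).
0.677 = √(20.18/M_X)
M_X = 20.18 / 0.677² = 20.18 / 0.4583 = 44.03 g/mol

44.03 g/mol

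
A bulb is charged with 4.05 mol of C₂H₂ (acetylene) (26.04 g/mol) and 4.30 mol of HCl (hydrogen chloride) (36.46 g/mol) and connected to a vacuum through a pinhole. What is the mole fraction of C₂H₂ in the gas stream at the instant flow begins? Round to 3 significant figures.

Each component's effusion rate ∝ (its partial pressure)·(1/√M) ∝ n_i/√M_i.
x_C₂H₂(eff) = (n_C₂H₂/√M_C₂H₂) / (n_C₂H₂/√M_C₂H₂ + n_HCl/√M_HCl)
= (4.05/√26.04) / (4.05/√26.04 + 4.30/√36.46) = 0.7937/(0.7937 + 0.7121) = 0.527.

0.527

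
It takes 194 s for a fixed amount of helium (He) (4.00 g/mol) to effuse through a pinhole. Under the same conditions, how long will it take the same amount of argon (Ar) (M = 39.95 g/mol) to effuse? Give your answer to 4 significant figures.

613.1 s

By Graham's law, t_Ar/t_He = √(M_Ar/M_He) = √(39.95/4.00) = √9.988 = 3.160.
So the time for Ar is 194 × 3.160 = 613.1 s.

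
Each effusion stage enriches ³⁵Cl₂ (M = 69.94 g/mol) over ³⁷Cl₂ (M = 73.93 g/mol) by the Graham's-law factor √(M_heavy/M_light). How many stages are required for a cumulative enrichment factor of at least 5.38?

61

With α = √(73.93/69.94) per stage, ln α = ½ ln(1.05705) = 0.02774.
Need α^N ≥ 5.38 ⇒ N ≥ ln(5.38) / ln α = 1.683 / 0.02774 = 60.66.
Minimum whole number of stages: N = 61.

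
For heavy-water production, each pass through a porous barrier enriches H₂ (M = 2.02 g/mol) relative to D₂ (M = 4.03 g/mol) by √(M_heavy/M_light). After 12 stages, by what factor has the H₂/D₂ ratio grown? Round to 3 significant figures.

63.1

Each stage multiplies the ratio by α = √(4.03/2.02), so after 12 stages the overall factor is α^12 = (4.03/2.02)^(12/2).
= 1.99505^6 = 63.1.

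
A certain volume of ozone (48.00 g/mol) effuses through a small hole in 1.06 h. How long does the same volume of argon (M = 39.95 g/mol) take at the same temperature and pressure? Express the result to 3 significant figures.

0.967 h

Graham's law gives t_Ar/t_O₃ = √(M_Ar/M_O₃) = √(39.95/48.00) = √0.8323 = 0.9123.
So the time for Ar is 1.06 × 0.9123 = 0.967 h.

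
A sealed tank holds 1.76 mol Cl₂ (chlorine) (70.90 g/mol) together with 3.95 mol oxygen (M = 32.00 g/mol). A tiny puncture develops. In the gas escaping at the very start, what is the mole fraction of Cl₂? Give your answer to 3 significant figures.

Rate_i ∝ x_i/√M_i (Graham's law weighted by mole fraction), so the effusate composition follows n_i/√M_i.
Mole fraction of Cl₂ in the effusate = (n_Cl₂/√M_Cl₂) / (n_Cl₂/√M_Cl₂ + n_O₂/√M_O₂)
= (1.76/√70.90) / (1.76/√70.90 + 3.95/√32.00) = 0.2090/(0.2090 + 0.6983) = 0.230.

0.230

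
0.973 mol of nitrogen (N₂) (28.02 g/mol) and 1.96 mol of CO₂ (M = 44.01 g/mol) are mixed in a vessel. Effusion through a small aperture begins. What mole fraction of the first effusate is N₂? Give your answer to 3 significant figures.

Rate_i ∝ x_i/√M_i (Graham's law weighted by mole fraction), so the effusate composition follows n_i/√M_i.
So x_N₂ in the escaping gas = (n_N₂/√M_N₂) / Σ(n_i/√M_i)
= (0.973/√28.02) / (0.973/√28.02 + 1.96/√44.01) = 0.1838/(0.1838 + 0.2954) = 0.384.

0.384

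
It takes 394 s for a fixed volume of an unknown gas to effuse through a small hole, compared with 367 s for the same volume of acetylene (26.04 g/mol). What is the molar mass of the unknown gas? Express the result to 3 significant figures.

30.0 g/mol

Graham's law gives t_X/t_C₂H₂ = √(M_X/M_C₂H₂).
394/367 = 1.074 = √(M_X/26.04)
M_X = 26.04 × 1.074² = 26.04 × 1.153 = 30.0 g/mol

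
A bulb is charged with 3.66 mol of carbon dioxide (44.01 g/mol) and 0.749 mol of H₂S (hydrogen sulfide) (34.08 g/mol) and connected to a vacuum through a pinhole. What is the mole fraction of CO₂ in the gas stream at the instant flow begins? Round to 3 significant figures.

0.811

Effusion rate of each component ∝ n_i/√M_i (partial pressure × 1/√M).
Mole fraction of CO₂ in the effusate = (n_CO₂/√M_CO₂) / (n_CO₂/√M_CO₂ + n_H₂S/√M_H₂S)
= (3.66/√44.01) / (3.66/√44.01 + 0.749/√34.08) = 0.5517/(0.5517 + 0.1283) = 0.811.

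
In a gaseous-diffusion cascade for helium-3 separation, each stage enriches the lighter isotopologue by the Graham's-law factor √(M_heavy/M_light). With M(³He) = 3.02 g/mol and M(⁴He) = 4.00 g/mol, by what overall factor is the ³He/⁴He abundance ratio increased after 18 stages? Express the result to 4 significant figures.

Each stage multiplies the ratio by α = √(4.00/3.02), so after 18 stages the overall factor is α^18 = (4.00/3.02)^(18/2).
= 1.32450^9 = 12.55.

12.55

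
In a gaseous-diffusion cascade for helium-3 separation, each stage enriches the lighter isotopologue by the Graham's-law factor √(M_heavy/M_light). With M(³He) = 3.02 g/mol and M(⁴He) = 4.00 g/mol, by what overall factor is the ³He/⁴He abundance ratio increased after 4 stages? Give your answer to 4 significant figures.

After 4 stages the ratio has grown by (√(4.00/3.02))^4 = (4.00/3.02)^(4/2).
= 1.32450^2 = 1.754.

1.754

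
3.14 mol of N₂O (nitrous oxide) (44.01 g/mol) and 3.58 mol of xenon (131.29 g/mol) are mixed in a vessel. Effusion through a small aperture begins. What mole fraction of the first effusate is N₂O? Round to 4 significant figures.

The effusion rate of species i is ∝ p_i/√M_i ∝ n_i/√M_i.
So x_N₂O in the escaping gas = (n_N₂O/√M_N₂O) / Σ(n_i/√M_i)
= (3.14/√44.01) / (3.14/√44.01 + 3.58/√131.29) = 0.4733/(0.4733 + 0.3124) = 0.6024.

0.6024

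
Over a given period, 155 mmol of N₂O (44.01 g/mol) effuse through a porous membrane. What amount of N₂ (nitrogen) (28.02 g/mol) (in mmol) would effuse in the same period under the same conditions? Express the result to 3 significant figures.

194 mmol

Since effusion rate ∝ 1/√M, rate_N₂/rate_N₂O = √(M_N₂O/M_N₂) = √(44.01/28.02) = √1.571 = 1.253.
So the amount for N₂ is 155 × 1.253 = 194 mmol.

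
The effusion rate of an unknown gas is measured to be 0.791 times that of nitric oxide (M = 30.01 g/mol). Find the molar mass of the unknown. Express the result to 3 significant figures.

Since effusion rate ∝ 1/√M, rate_X/rate_NO = √(M_NO/M_X).
0.791 = √(30.01/M_X)
M_X = 30.01 / 0.791² = 30.01 / 0.6257 = 48.0 g/mol

48.0 g/mol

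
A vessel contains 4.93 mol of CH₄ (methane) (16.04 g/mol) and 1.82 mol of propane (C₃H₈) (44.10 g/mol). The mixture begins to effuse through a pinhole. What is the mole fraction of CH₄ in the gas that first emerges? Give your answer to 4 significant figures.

The effusion rate of species i is ∝ p_i/√M_i ∝ n_i/√M_i.
So x_CH₄ in the escaping gas = (n_CH₄/√M_CH₄) / Σ(n_i/√M_i)
= (4.93/√16.04) / (4.93/√16.04 + 1.82/√44.10) = 1.231/(1.231 + 0.2741) = 0.8179.

0.8179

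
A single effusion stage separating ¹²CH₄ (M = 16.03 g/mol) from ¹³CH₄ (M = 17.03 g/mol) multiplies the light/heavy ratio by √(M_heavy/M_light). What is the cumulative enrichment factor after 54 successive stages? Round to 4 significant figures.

The single-stage factor is √(M_heavy/M_light), so 54 stages give [√(17.03/16.03)]^54 = (17.03/16.03)^(54/2).
= 1.06238^27 = 5.124.

5.124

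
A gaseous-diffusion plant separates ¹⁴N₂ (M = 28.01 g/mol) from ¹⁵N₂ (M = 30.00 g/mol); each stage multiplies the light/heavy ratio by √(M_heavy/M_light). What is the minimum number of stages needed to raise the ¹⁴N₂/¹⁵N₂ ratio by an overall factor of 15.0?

79

With α = √(30.00/28.01) per stage, ln α = ½ ln(1.07105) = 0.03432.
Need α^N ≥ 15.0 ⇒ N ≥ ln(15.0) / ln α = 2.708 / 0.03432 = 78.91.
Rounding up, N = 79 stages.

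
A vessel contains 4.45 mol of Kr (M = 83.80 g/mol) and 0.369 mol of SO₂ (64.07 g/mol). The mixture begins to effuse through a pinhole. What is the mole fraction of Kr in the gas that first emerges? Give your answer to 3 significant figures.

0.913

The effusion rate of species i is ∝ p_i/√M_i ∝ n_i/√M_i.
So x_Kr in the escaping gas = (n_Kr/√M_Kr) / Σ(n_i/√M_i)
= (4.45/√83.80) / (4.45/√83.80 + 0.369/√64.07) = 0.4861/(0.4861 + 0.04610) = 0.913.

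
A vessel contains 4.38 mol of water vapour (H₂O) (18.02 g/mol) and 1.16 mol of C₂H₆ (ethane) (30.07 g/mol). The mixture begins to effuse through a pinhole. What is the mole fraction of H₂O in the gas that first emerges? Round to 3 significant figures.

The effusion rate of species i is ∝ p_i/√M_i ∝ n_i/√M_i.
So x_H₂O in the escaping gas = (n_H₂O/√M_H₂O) / Σ(n_i/√M_i)
= (4.38/√18.02) / (4.38/√18.02 + 1.16/√30.07) = 1.032/(1.032 + 0.2115) = 0.830.

0.830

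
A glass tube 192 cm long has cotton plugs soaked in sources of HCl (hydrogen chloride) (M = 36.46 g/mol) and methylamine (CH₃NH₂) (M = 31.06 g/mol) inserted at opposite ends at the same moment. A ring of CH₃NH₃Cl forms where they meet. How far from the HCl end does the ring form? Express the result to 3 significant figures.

92.2 cm

Distances travelled in equal time are proportional to diffusion rates, so d_HCl/d_CH₃NH₂ = √(M_CH₃NH₂/M_HCl) = √(31.06/36.46) = 0.9230.
With d_HCl + d_CH₃NH₂ = 192 cm, d_CH₃NH₂ = 192/(1 + 0.9230) = 99.85 cm.
d_HCl = 192 − 99.85 = 92.2 cm.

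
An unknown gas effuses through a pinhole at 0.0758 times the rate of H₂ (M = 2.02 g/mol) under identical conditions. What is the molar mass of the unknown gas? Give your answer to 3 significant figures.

From Graham's law, rate_X/rate_H₂ = √(M_H₂/M_X).
0.0758 = √(2.02/M_X)
M_X = 2.02 / 0.0758² = 2.02 / 0.005746 = 352 g/mol

352 g/mol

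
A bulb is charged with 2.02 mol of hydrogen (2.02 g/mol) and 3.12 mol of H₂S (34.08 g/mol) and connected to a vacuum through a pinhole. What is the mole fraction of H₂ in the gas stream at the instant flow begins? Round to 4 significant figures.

0.7267

Effusion rate of each component ∝ n_i/√M_i (partial pressure × 1/√M).
So x_H₂ in the escaping gas = (n_H₂/√M_H₂) / Σ(n_i/√M_i)
= (2.02/√2.02) / (2.02/√2.02 + 3.12/√34.08) = 1.421/(1.421 + 0.5344) = 0.7267.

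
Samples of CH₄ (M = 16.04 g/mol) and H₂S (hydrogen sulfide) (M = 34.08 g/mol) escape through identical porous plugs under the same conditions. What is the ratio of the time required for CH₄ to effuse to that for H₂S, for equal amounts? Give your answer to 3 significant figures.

0.686

Graham's law gives t_CH₄/t_H₂S = √(M_CH₄/M_H₂S) = √(16.04/34.08) = √0.4707 = 0.686.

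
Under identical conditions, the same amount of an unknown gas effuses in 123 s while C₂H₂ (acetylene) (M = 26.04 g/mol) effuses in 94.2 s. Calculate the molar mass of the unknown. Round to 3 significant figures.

Using Graham's law: t_X/t_C₂H₂ = √(M_X/M_C₂H₂).
123/94.2 = 1.306 = √(M_X/26.04)
M_X = 26.04 × 1.306² = 26.04 × 1.705 = 44.4 g/mol

44.4 g/mol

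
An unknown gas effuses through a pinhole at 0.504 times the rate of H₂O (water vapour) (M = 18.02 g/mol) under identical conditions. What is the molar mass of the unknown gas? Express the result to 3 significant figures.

From Graham's law, rate_X/rate_H₂O = √(M_H₂O/M_X).
0.504 = √(18.02/M_X)
M_X = 18.02 / 0.504² = 18.02 / 0.2540 = 70.9 g/mol

70.9 g/mol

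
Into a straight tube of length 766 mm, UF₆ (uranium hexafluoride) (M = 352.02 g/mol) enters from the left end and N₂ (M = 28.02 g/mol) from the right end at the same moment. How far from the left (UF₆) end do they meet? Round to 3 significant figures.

169 mm

The fronts meet when d_UF₆ + d_N₂ = L with d_UF₆/d_N₂ = √(M_N₂/M_UF₆) (Graham's law). Here √(M_N₂/M_UF₆) = √(28.02/352.02) = 0.2821.
With d_UF₆ + d_N₂ = 766 mm, d_N₂ = 766/(1 + 0.2821) = 597.4 mm.
d_UF₆ = 766 − 597.4 = 169 mm.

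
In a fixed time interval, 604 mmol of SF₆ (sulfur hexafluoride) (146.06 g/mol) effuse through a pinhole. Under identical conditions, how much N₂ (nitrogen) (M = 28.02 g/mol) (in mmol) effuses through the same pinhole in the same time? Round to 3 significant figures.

Using Graham's law: rate_N₂/rate_SF₆ = √(M_SF₆/M_N₂) = √(146.06/28.02) = √5.213 = 2.283.
So the amount for N₂ is 604 × 2.283 = 1380 mmol.

1380 mmol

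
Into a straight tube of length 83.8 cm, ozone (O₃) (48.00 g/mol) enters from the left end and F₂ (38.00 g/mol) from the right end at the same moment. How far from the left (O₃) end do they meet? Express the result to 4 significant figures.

39.46 cm

In equal time, each gas travels a distance ∝ its rate ∝ 1/√M, so d_O₃/d_F₂ = √(M_F₂/M_O₃) = √(38.00/48.00) = 0.8898.
With d_O₃ + d_F₂ = 83.8 cm, d_F₂ = 83.8/(1 + 0.8898) = 44.34 cm.
d_O₃ = 83.8 − 44.34 = 39.46 cm.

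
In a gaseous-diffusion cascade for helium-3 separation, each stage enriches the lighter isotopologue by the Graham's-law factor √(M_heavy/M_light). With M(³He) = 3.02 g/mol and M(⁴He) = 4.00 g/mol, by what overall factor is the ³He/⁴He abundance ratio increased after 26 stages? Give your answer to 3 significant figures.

Each stage multiplies the ratio by α = √(4.00/3.02), so after 26 stages the overall factor is α^26 = (4.00/3.02)^(26/2).
= 1.32450^13 = 38.6.

38.6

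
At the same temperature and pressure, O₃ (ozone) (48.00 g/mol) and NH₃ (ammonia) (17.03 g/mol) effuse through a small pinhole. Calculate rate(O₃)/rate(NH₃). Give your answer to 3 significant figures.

0.596

Graham's law gives rate_O₃/rate_NH₃ = √(M_NH₃/M_O₃) = √(17.03/48.00) = √0.3548 = 0.596.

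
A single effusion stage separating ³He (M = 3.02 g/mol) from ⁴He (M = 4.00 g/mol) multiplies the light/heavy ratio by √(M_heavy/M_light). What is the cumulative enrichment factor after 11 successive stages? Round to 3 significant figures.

4.69

Overall factor = α^11 with α = √(4.00/3.02), i.e. (4.00/3.02)^(11/2).
= 1.32450^(11/2) = 4.69.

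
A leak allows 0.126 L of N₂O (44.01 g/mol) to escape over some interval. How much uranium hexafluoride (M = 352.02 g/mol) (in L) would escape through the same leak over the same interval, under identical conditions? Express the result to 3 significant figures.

Graham's law gives rate_UF₆/rate_N₂O = √(M_N₂O/M_UF₆) = √(44.01/352.02) = √0.1250 = 0.3536.
So the volume for UF₆ is 0.126 × 0.3536 = 0.0446 L.

0.0446 L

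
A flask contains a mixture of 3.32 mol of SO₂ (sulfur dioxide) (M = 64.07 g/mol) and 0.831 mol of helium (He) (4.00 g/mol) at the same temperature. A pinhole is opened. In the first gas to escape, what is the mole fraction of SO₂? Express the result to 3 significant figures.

0.500

Effusion rate of each component ∝ n_i/√M_i (partial pressure × 1/√M).
Mole fraction of SO₂ in the effusate = (n_SO₂/√M_SO₂) / (n_SO₂/√M_SO₂ + n_He/√M_He)
= (3.32/√64.07) / (3.32/√64.07 + 0.831/√4.00) = 0.4148/(0.4148 + 0.4155) = 0.500.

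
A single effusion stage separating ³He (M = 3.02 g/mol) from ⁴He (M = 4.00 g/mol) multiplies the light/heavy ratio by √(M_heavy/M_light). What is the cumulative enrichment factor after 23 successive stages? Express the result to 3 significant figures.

25.3

The single-stage factor is √(M_heavy/M_light), so 23 stages give [√(4.00/3.02)]^23 = (4.00/3.02)^(23/2).
= 1.32450^(23/2) = 25.3.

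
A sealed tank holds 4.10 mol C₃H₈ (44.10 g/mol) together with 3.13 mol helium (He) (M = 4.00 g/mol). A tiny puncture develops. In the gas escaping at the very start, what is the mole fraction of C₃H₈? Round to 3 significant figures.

The effusion rate of species i is ∝ p_i/√M_i ∝ n_i/√M_i.
Mole fraction of C₃H₈ in the effusate = (n_C₃H₈/√M_C₃H₈) / (n_C₃H₈/√M_C₃H₈ + n_He/√M_He)
= (4.10/√44.10) / (4.10/√44.10 + 3.13/√4.00) = 0.6174/(0.6174 + 1.565) = 0.283.

0.283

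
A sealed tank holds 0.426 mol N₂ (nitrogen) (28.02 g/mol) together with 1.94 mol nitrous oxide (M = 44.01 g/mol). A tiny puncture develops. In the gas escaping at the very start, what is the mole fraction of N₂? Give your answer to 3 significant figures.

Each component's effusion rate ∝ (its partial pressure)·(1/√M) ∝ n_i/√M_i.
x_N₂(eff) = (n_N₂/√M_N₂) / (n_N₂/√M_N₂ + n_N₂O/√M_N₂O)
= (0.426/√28.02) / (0.426/√28.02 + 1.94/√44.01) = 0.08048/(0.08048 + 0.2924) = 0.216.

0.216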